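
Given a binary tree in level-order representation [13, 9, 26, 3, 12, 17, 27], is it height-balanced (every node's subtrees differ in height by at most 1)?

Tree (level-order array): [13, 9, 26, 3, 12, 17, 27]
Definition: a tree is height-balanced if, at every node, |h(left) - h(right)| <= 1 (empty subtree has height -1).
Bottom-up per-node check:
  node 3: h_left=-1, h_right=-1, diff=0 [OK], height=0
  node 12: h_left=-1, h_right=-1, diff=0 [OK], height=0
  node 9: h_left=0, h_right=0, diff=0 [OK], height=1
  node 17: h_left=-1, h_right=-1, diff=0 [OK], height=0
  node 27: h_left=-1, h_right=-1, diff=0 [OK], height=0
  node 26: h_left=0, h_right=0, diff=0 [OK], height=1
  node 13: h_left=1, h_right=1, diff=0 [OK], height=2
All nodes satisfy the balance condition.
Result: Balanced


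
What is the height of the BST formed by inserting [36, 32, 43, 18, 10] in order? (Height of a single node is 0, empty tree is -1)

Insertion order: [36, 32, 43, 18, 10]
Tree (level-order array): [36, 32, 43, 18, None, None, None, 10]
Compute height bottom-up (empty subtree = -1):
  height(10) = 1 + max(-1, -1) = 0
  height(18) = 1 + max(0, -1) = 1
  height(32) = 1 + max(1, -1) = 2
  height(43) = 1 + max(-1, -1) = 0
  height(36) = 1 + max(2, 0) = 3
Height = 3


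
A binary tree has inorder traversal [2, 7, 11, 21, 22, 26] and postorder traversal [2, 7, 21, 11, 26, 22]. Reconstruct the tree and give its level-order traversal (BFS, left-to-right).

Inorder:   [2, 7, 11, 21, 22, 26]
Postorder: [2, 7, 21, 11, 26, 22]
Algorithm: postorder visits root last, so walk postorder right-to-left;
each value is the root of the current inorder slice — split it at that
value, recurse on the right subtree first, then the left.
Recursive splits:
  root=22; inorder splits into left=[2, 7, 11, 21], right=[26]
  root=26; inorder splits into left=[], right=[]
  root=11; inorder splits into left=[2, 7], right=[21]
  root=21; inorder splits into left=[], right=[]
  root=7; inorder splits into left=[2], right=[]
  root=2; inorder splits into left=[], right=[]
Reconstructed level-order: [22, 11, 26, 7, 21, 2]


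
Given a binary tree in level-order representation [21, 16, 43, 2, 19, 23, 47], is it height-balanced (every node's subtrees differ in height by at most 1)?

Tree (level-order array): [21, 16, 43, 2, 19, 23, 47]
Definition: a tree is height-balanced if, at every node, |h(left) - h(right)| <= 1 (empty subtree has height -1).
Bottom-up per-node check:
  node 2: h_left=-1, h_right=-1, diff=0 [OK], height=0
  node 19: h_left=-1, h_right=-1, diff=0 [OK], height=0
  node 16: h_left=0, h_right=0, diff=0 [OK], height=1
  node 23: h_left=-1, h_right=-1, diff=0 [OK], height=0
  node 47: h_left=-1, h_right=-1, diff=0 [OK], height=0
  node 43: h_left=0, h_right=0, diff=0 [OK], height=1
  node 21: h_left=1, h_right=1, diff=0 [OK], height=2
All nodes satisfy the balance condition.
Result: Balanced


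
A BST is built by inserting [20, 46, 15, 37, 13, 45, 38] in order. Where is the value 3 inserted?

Starting tree (level order): [20, 15, 46, 13, None, 37, None, None, None, None, 45, 38]
Insertion path: 20 -> 15 -> 13
Result: insert 3 as left child of 13
Final tree (level order): [20, 15, 46, 13, None, 37, None, 3, None, None, 45, None, None, 38]


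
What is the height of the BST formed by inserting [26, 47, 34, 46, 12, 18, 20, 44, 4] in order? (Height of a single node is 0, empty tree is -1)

Insertion order: [26, 47, 34, 46, 12, 18, 20, 44, 4]
Tree (level-order array): [26, 12, 47, 4, 18, 34, None, None, None, None, 20, None, 46, None, None, 44]
Compute height bottom-up (empty subtree = -1):
  height(4) = 1 + max(-1, -1) = 0
  height(20) = 1 + max(-1, -1) = 0
  height(18) = 1 + max(-1, 0) = 1
  height(12) = 1 + max(0, 1) = 2
  height(44) = 1 + max(-1, -1) = 0
  height(46) = 1 + max(0, -1) = 1
  height(34) = 1 + max(-1, 1) = 2
  height(47) = 1 + max(2, -1) = 3
  height(26) = 1 + max(2, 3) = 4
Height = 4


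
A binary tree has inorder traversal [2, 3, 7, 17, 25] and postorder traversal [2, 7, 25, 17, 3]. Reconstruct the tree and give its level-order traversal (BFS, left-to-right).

Inorder:   [2, 3, 7, 17, 25]
Postorder: [2, 7, 25, 17, 3]
Algorithm: postorder visits root last, so walk postorder right-to-left;
each value is the root of the current inorder slice — split it at that
value, recurse on the right subtree first, then the left.
Recursive splits:
  root=3; inorder splits into left=[2], right=[7, 17, 25]
  root=17; inorder splits into left=[7], right=[25]
  root=25; inorder splits into left=[], right=[]
  root=7; inorder splits into left=[], right=[]
  root=2; inorder splits into left=[], right=[]
Reconstructed level-order: [3, 2, 17, 7, 25]


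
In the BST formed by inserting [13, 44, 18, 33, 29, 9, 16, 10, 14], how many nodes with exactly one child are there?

Tree built from: [13, 44, 18, 33, 29, 9, 16, 10, 14]
Tree (level-order array): [13, 9, 44, None, 10, 18, None, None, None, 16, 33, 14, None, 29]
Rule: These are nodes with exactly 1 non-null child.
Per-node child counts:
  node 13: 2 child(ren)
  node 9: 1 child(ren)
  node 10: 0 child(ren)
  node 44: 1 child(ren)
  node 18: 2 child(ren)
  node 16: 1 child(ren)
  node 14: 0 child(ren)
  node 33: 1 child(ren)
  node 29: 0 child(ren)
Matching nodes: [9, 44, 16, 33]
Count of nodes with exactly one child: 4


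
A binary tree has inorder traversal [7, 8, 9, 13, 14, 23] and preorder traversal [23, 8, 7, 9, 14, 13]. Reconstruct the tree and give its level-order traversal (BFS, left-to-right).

Inorder:  [7, 8, 9, 13, 14, 23]
Preorder: [23, 8, 7, 9, 14, 13]
Algorithm: preorder visits root first, so consume preorder in order;
for each root, split the current inorder slice at that value into
left-subtree inorder and right-subtree inorder, then recurse.
Recursive splits:
  root=23; inorder splits into left=[7, 8, 9, 13, 14], right=[]
  root=8; inorder splits into left=[7], right=[9, 13, 14]
  root=7; inorder splits into left=[], right=[]
  root=9; inorder splits into left=[], right=[13, 14]
  root=14; inorder splits into left=[13], right=[]
  root=13; inorder splits into left=[], right=[]
Reconstructed level-order: [23, 8, 7, 9, 14, 13]


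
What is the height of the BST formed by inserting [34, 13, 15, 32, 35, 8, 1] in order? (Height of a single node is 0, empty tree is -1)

Insertion order: [34, 13, 15, 32, 35, 8, 1]
Tree (level-order array): [34, 13, 35, 8, 15, None, None, 1, None, None, 32]
Compute height bottom-up (empty subtree = -1):
  height(1) = 1 + max(-1, -1) = 0
  height(8) = 1 + max(0, -1) = 1
  height(32) = 1 + max(-1, -1) = 0
  height(15) = 1 + max(-1, 0) = 1
  height(13) = 1 + max(1, 1) = 2
  height(35) = 1 + max(-1, -1) = 0
  height(34) = 1 + max(2, 0) = 3
Height = 3


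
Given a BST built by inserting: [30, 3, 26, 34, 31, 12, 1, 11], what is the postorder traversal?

Tree insertion order: [30, 3, 26, 34, 31, 12, 1, 11]
Tree (level-order array): [30, 3, 34, 1, 26, 31, None, None, None, 12, None, None, None, 11]
Postorder traversal: [1, 11, 12, 26, 3, 31, 34, 30]


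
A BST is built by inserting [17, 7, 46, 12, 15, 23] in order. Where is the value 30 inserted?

Starting tree (level order): [17, 7, 46, None, 12, 23, None, None, 15]
Insertion path: 17 -> 46 -> 23
Result: insert 30 as right child of 23
Final tree (level order): [17, 7, 46, None, 12, 23, None, None, 15, None, 30]


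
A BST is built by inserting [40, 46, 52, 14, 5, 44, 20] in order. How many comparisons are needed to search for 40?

Search path for 40: 40
Found: True
Comparisons: 1


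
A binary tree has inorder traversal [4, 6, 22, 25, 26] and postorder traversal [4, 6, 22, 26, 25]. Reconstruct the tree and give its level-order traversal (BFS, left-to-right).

Inorder:   [4, 6, 22, 25, 26]
Postorder: [4, 6, 22, 26, 25]
Algorithm: postorder visits root last, so walk postorder right-to-left;
each value is the root of the current inorder slice — split it at that
value, recurse on the right subtree first, then the left.
Recursive splits:
  root=25; inorder splits into left=[4, 6, 22], right=[26]
  root=26; inorder splits into left=[], right=[]
  root=22; inorder splits into left=[4, 6], right=[]
  root=6; inorder splits into left=[4], right=[]
  root=4; inorder splits into left=[], right=[]
Reconstructed level-order: [25, 22, 26, 6, 4]


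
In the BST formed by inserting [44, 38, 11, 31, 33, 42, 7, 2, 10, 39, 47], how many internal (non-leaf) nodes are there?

Tree built from: [44, 38, 11, 31, 33, 42, 7, 2, 10, 39, 47]
Tree (level-order array): [44, 38, 47, 11, 42, None, None, 7, 31, 39, None, 2, 10, None, 33]
Rule: An internal node has at least one child.
Per-node child counts:
  node 44: 2 child(ren)
  node 38: 2 child(ren)
  node 11: 2 child(ren)
  node 7: 2 child(ren)
  node 2: 0 child(ren)
  node 10: 0 child(ren)
  node 31: 1 child(ren)
  node 33: 0 child(ren)
  node 42: 1 child(ren)
  node 39: 0 child(ren)
  node 47: 0 child(ren)
Matching nodes: [44, 38, 11, 7, 31, 42]
Count of internal (non-leaf) nodes: 6


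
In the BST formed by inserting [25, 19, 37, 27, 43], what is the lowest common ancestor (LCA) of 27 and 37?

Tree insertion order: [25, 19, 37, 27, 43]
Tree (level-order array): [25, 19, 37, None, None, 27, 43]
In a BST, the LCA of p=27, q=37 is the first node v on the
root-to-leaf path with p <= v <= q (go left if both < v, right if both > v).
Walk from root:
  at 25: both 27 and 37 > 25, go right
  at 37: 27 <= 37 <= 37, this is the LCA
LCA = 37


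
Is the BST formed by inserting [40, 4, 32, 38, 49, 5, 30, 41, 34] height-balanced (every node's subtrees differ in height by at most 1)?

Tree (level-order array): [40, 4, 49, None, 32, 41, None, 5, 38, None, None, None, 30, 34]
Definition: a tree is height-balanced if, at every node, |h(left) - h(right)| <= 1 (empty subtree has height -1).
Bottom-up per-node check:
  node 30: h_left=-1, h_right=-1, diff=0 [OK], height=0
  node 5: h_left=-1, h_right=0, diff=1 [OK], height=1
  node 34: h_left=-1, h_right=-1, diff=0 [OK], height=0
  node 38: h_left=0, h_right=-1, diff=1 [OK], height=1
  node 32: h_left=1, h_right=1, diff=0 [OK], height=2
  node 4: h_left=-1, h_right=2, diff=3 [FAIL (|-1-2|=3 > 1)], height=3
  node 41: h_left=-1, h_right=-1, diff=0 [OK], height=0
  node 49: h_left=0, h_right=-1, diff=1 [OK], height=1
  node 40: h_left=3, h_right=1, diff=2 [FAIL (|3-1|=2 > 1)], height=4
Node 4 violates the condition: |-1 - 2| = 3 > 1.
Result: Not balanced


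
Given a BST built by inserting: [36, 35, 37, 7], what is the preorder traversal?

Tree insertion order: [36, 35, 37, 7]
Tree (level-order array): [36, 35, 37, 7]
Preorder traversal: [36, 35, 7, 37]


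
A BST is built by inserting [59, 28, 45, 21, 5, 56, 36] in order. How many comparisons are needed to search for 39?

Search path for 39: 59 -> 28 -> 45 -> 36
Found: False
Comparisons: 4


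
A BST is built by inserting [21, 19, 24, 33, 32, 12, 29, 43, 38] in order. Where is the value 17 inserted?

Starting tree (level order): [21, 19, 24, 12, None, None, 33, None, None, 32, 43, 29, None, 38]
Insertion path: 21 -> 19 -> 12
Result: insert 17 as right child of 12
Final tree (level order): [21, 19, 24, 12, None, None, 33, None, 17, 32, 43, None, None, 29, None, 38]


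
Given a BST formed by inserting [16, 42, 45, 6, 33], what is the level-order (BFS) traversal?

Tree insertion order: [16, 42, 45, 6, 33]
Tree (level-order array): [16, 6, 42, None, None, 33, 45]
BFS from the root, enqueuing left then right child of each popped node:
  queue [16] -> pop 16, enqueue [6, 42], visited so far: [16]
  queue [6, 42] -> pop 6, enqueue [none], visited so far: [16, 6]
  queue [42] -> pop 42, enqueue [33, 45], visited so far: [16, 6, 42]
  queue [33, 45] -> pop 33, enqueue [none], visited so far: [16, 6, 42, 33]
  queue [45] -> pop 45, enqueue [none], visited so far: [16, 6, 42, 33, 45]
Result: [16, 6, 42, 33, 45]


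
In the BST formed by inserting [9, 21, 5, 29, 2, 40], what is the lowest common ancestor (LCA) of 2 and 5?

Tree insertion order: [9, 21, 5, 29, 2, 40]
Tree (level-order array): [9, 5, 21, 2, None, None, 29, None, None, None, 40]
In a BST, the LCA of p=2, q=5 is the first node v on the
root-to-leaf path with p <= v <= q (go left if both < v, right if both > v).
Walk from root:
  at 9: both 2 and 5 < 9, go left
  at 5: 2 <= 5 <= 5, this is the LCA
LCA = 5


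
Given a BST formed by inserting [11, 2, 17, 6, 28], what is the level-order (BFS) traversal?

Tree insertion order: [11, 2, 17, 6, 28]
Tree (level-order array): [11, 2, 17, None, 6, None, 28]
BFS from the root, enqueuing left then right child of each popped node:
  queue [11] -> pop 11, enqueue [2, 17], visited so far: [11]
  queue [2, 17] -> pop 2, enqueue [6], visited so far: [11, 2]
  queue [17, 6] -> pop 17, enqueue [28], visited so far: [11, 2, 17]
  queue [6, 28] -> pop 6, enqueue [none], visited so far: [11, 2, 17, 6]
  queue [28] -> pop 28, enqueue [none], visited so far: [11, 2, 17, 6, 28]
Result: [11, 2, 17, 6, 28]


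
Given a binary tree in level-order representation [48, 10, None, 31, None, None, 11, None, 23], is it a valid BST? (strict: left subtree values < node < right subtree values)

Level-order array: [48, 10, None, 31, None, None, 11, None, 23]
Validate using subtree bounds (lo, hi): at each node, require lo < value < hi,
then recurse left with hi=value and right with lo=value.
Preorder trace (stopping at first violation):
  at node 48 with bounds (-inf, +inf): OK
  at node 10 with bounds (-inf, 48): OK
  at node 31 with bounds (-inf, 10): VIOLATION
Node 31 violates its bound: not (-inf < 31 < 10).
Result: Not a valid BST


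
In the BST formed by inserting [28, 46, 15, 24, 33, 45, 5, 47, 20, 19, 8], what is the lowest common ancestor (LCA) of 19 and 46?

Tree insertion order: [28, 46, 15, 24, 33, 45, 5, 47, 20, 19, 8]
Tree (level-order array): [28, 15, 46, 5, 24, 33, 47, None, 8, 20, None, None, 45, None, None, None, None, 19]
In a BST, the LCA of p=19, q=46 is the first node v on the
root-to-leaf path with p <= v <= q (go left if both < v, right if both > v).
Walk from root:
  at 28: 19 <= 28 <= 46, this is the LCA
LCA = 28


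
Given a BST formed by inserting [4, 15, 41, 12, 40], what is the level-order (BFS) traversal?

Tree insertion order: [4, 15, 41, 12, 40]
Tree (level-order array): [4, None, 15, 12, 41, None, None, 40]
BFS from the root, enqueuing left then right child of each popped node:
  queue [4] -> pop 4, enqueue [15], visited so far: [4]
  queue [15] -> pop 15, enqueue [12, 41], visited so far: [4, 15]
  queue [12, 41] -> pop 12, enqueue [none], visited so far: [4, 15, 12]
  queue [41] -> pop 41, enqueue [40], visited so far: [4, 15, 12, 41]
  queue [40] -> pop 40, enqueue [none], visited so far: [4, 15, 12, 41, 40]
Result: [4, 15, 12, 41, 40]


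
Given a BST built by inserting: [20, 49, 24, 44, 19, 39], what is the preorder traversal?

Tree insertion order: [20, 49, 24, 44, 19, 39]
Tree (level-order array): [20, 19, 49, None, None, 24, None, None, 44, 39]
Preorder traversal: [20, 19, 49, 24, 44, 39]


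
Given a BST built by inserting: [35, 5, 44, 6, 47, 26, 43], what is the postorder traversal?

Tree insertion order: [35, 5, 44, 6, 47, 26, 43]
Tree (level-order array): [35, 5, 44, None, 6, 43, 47, None, 26]
Postorder traversal: [26, 6, 5, 43, 47, 44, 35]


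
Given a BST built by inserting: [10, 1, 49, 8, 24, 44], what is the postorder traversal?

Tree insertion order: [10, 1, 49, 8, 24, 44]
Tree (level-order array): [10, 1, 49, None, 8, 24, None, None, None, None, 44]
Postorder traversal: [8, 1, 44, 24, 49, 10]


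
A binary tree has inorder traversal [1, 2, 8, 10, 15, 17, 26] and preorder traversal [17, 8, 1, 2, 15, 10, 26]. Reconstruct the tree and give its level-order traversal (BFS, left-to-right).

Inorder:  [1, 2, 8, 10, 15, 17, 26]
Preorder: [17, 8, 1, 2, 15, 10, 26]
Algorithm: preorder visits root first, so consume preorder in order;
for each root, split the current inorder slice at that value into
left-subtree inorder and right-subtree inorder, then recurse.
Recursive splits:
  root=17; inorder splits into left=[1, 2, 8, 10, 15], right=[26]
  root=8; inorder splits into left=[1, 2], right=[10, 15]
  root=1; inorder splits into left=[], right=[2]
  root=2; inorder splits into left=[], right=[]
  root=15; inorder splits into left=[10], right=[]
  root=10; inorder splits into left=[], right=[]
  root=26; inorder splits into left=[], right=[]
Reconstructed level-order: [17, 8, 26, 1, 15, 2, 10]


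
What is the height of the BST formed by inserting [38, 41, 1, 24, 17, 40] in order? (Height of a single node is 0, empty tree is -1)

Insertion order: [38, 41, 1, 24, 17, 40]
Tree (level-order array): [38, 1, 41, None, 24, 40, None, 17]
Compute height bottom-up (empty subtree = -1):
  height(17) = 1 + max(-1, -1) = 0
  height(24) = 1 + max(0, -1) = 1
  height(1) = 1 + max(-1, 1) = 2
  height(40) = 1 + max(-1, -1) = 0
  height(41) = 1 + max(0, -1) = 1
  height(38) = 1 + max(2, 1) = 3
Height = 3


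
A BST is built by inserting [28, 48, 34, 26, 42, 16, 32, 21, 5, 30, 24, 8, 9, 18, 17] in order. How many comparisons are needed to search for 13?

Search path for 13: 28 -> 26 -> 16 -> 5 -> 8 -> 9
Found: False
Comparisons: 6


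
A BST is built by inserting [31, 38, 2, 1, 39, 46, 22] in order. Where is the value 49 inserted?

Starting tree (level order): [31, 2, 38, 1, 22, None, 39, None, None, None, None, None, 46]
Insertion path: 31 -> 38 -> 39 -> 46
Result: insert 49 as right child of 46
Final tree (level order): [31, 2, 38, 1, 22, None, 39, None, None, None, None, None, 46, None, 49]


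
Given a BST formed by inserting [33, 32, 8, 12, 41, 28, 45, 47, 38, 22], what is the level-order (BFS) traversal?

Tree insertion order: [33, 32, 8, 12, 41, 28, 45, 47, 38, 22]
Tree (level-order array): [33, 32, 41, 8, None, 38, 45, None, 12, None, None, None, 47, None, 28, None, None, 22]
BFS from the root, enqueuing left then right child of each popped node:
  queue [33] -> pop 33, enqueue [32, 41], visited so far: [33]
  queue [32, 41] -> pop 32, enqueue [8], visited so far: [33, 32]
  queue [41, 8] -> pop 41, enqueue [38, 45], visited so far: [33, 32, 41]
  queue [8, 38, 45] -> pop 8, enqueue [12], visited so far: [33, 32, 41, 8]
  queue [38, 45, 12] -> pop 38, enqueue [none], visited so far: [33, 32, 41, 8, 38]
  queue [45, 12] -> pop 45, enqueue [47], visited so far: [33, 32, 41, 8, 38, 45]
  queue [12, 47] -> pop 12, enqueue [28], visited so far: [33, 32, 41, 8, 38, 45, 12]
  queue [47, 28] -> pop 47, enqueue [none], visited so far: [33, 32, 41, 8, 38, 45, 12, 47]
  queue [28] -> pop 28, enqueue [22], visited so far: [33, 32, 41, 8, 38, 45, 12, 47, 28]
  queue [22] -> pop 22, enqueue [none], visited so far: [33, 32, 41, 8, 38, 45, 12, 47, 28, 22]
Result: [33, 32, 41, 8, 38, 45, 12, 47, 28, 22]


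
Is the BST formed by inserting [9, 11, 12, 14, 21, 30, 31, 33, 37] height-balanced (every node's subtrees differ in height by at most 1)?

Tree (level-order array): [9, None, 11, None, 12, None, 14, None, 21, None, 30, None, 31, None, 33, None, 37]
Definition: a tree is height-balanced if, at every node, |h(left) - h(right)| <= 1 (empty subtree has height -1).
Bottom-up per-node check:
  node 37: h_left=-1, h_right=-1, diff=0 [OK], height=0
  node 33: h_left=-1, h_right=0, diff=1 [OK], height=1
  node 31: h_left=-1, h_right=1, diff=2 [FAIL (|-1-1|=2 > 1)], height=2
  node 30: h_left=-1, h_right=2, diff=3 [FAIL (|-1-2|=3 > 1)], height=3
  node 21: h_left=-1, h_right=3, diff=4 [FAIL (|-1-3|=4 > 1)], height=4
  node 14: h_left=-1, h_right=4, diff=5 [FAIL (|-1-4|=5 > 1)], height=5
  node 12: h_left=-1, h_right=5, diff=6 [FAIL (|-1-5|=6 > 1)], height=6
  node 11: h_left=-1, h_right=6, diff=7 [FAIL (|-1-6|=7 > 1)], height=7
  node 9: h_left=-1, h_right=7, diff=8 [FAIL (|-1-7|=8 > 1)], height=8
Node 31 violates the condition: |-1 - 1| = 2 > 1.
Result: Not balanced


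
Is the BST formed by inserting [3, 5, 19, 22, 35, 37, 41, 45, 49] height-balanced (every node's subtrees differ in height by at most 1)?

Tree (level-order array): [3, None, 5, None, 19, None, 22, None, 35, None, 37, None, 41, None, 45, None, 49]
Definition: a tree is height-balanced if, at every node, |h(left) - h(right)| <= 1 (empty subtree has height -1).
Bottom-up per-node check:
  node 49: h_left=-1, h_right=-1, diff=0 [OK], height=0
  node 45: h_left=-1, h_right=0, diff=1 [OK], height=1
  node 41: h_left=-1, h_right=1, diff=2 [FAIL (|-1-1|=2 > 1)], height=2
  node 37: h_left=-1, h_right=2, diff=3 [FAIL (|-1-2|=3 > 1)], height=3
  node 35: h_left=-1, h_right=3, diff=4 [FAIL (|-1-3|=4 > 1)], height=4
  node 22: h_left=-1, h_right=4, diff=5 [FAIL (|-1-4|=5 > 1)], height=5
  node 19: h_left=-1, h_right=5, diff=6 [FAIL (|-1-5|=6 > 1)], height=6
  node 5: h_left=-1, h_right=6, diff=7 [FAIL (|-1-6|=7 > 1)], height=7
  node 3: h_left=-1, h_right=7, diff=8 [FAIL (|-1-7|=8 > 1)], height=8
Node 41 violates the condition: |-1 - 1| = 2 > 1.
Result: Not balanced


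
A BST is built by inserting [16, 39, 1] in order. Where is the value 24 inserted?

Starting tree (level order): [16, 1, 39]
Insertion path: 16 -> 39
Result: insert 24 as left child of 39
Final tree (level order): [16, 1, 39, None, None, 24]


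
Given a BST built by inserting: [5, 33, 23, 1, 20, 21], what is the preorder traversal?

Tree insertion order: [5, 33, 23, 1, 20, 21]
Tree (level-order array): [5, 1, 33, None, None, 23, None, 20, None, None, 21]
Preorder traversal: [5, 1, 33, 23, 20, 21]


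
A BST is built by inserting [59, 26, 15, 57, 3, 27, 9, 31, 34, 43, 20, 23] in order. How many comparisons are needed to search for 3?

Search path for 3: 59 -> 26 -> 15 -> 3
Found: True
Comparisons: 4


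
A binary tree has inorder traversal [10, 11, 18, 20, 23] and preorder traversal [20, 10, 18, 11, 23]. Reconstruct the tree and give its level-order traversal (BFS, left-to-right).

Inorder:  [10, 11, 18, 20, 23]
Preorder: [20, 10, 18, 11, 23]
Algorithm: preorder visits root first, so consume preorder in order;
for each root, split the current inorder slice at that value into
left-subtree inorder and right-subtree inorder, then recurse.
Recursive splits:
  root=20; inorder splits into left=[10, 11, 18], right=[23]
  root=10; inorder splits into left=[], right=[11, 18]
  root=18; inorder splits into left=[11], right=[]
  root=11; inorder splits into left=[], right=[]
  root=23; inorder splits into left=[], right=[]
Reconstructed level-order: [20, 10, 23, 18, 11]


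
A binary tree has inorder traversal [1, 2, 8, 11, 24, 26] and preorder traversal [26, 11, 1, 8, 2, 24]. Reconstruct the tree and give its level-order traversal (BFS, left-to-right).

Inorder:  [1, 2, 8, 11, 24, 26]
Preorder: [26, 11, 1, 8, 2, 24]
Algorithm: preorder visits root first, so consume preorder in order;
for each root, split the current inorder slice at that value into
left-subtree inorder and right-subtree inorder, then recurse.
Recursive splits:
  root=26; inorder splits into left=[1, 2, 8, 11, 24], right=[]
  root=11; inorder splits into left=[1, 2, 8], right=[24]
  root=1; inorder splits into left=[], right=[2, 8]
  root=8; inorder splits into left=[2], right=[]
  root=2; inorder splits into left=[], right=[]
  root=24; inorder splits into left=[], right=[]
Reconstructed level-order: [26, 11, 1, 24, 8, 2]


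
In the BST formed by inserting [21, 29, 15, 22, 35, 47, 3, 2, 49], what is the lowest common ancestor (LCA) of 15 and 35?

Tree insertion order: [21, 29, 15, 22, 35, 47, 3, 2, 49]
Tree (level-order array): [21, 15, 29, 3, None, 22, 35, 2, None, None, None, None, 47, None, None, None, 49]
In a BST, the LCA of p=15, q=35 is the first node v on the
root-to-leaf path with p <= v <= q (go left if both < v, right if both > v).
Walk from root:
  at 21: 15 <= 21 <= 35, this is the LCA
LCA = 21


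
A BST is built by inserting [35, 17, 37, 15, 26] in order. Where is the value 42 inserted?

Starting tree (level order): [35, 17, 37, 15, 26]
Insertion path: 35 -> 37
Result: insert 42 as right child of 37
Final tree (level order): [35, 17, 37, 15, 26, None, 42]


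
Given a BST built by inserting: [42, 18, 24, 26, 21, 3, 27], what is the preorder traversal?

Tree insertion order: [42, 18, 24, 26, 21, 3, 27]
Tree (level-order array): [42, 18, None, 3, 24, None, None, 21, 26, None, None, None, 27]
Preorder traversal: [42, 18, 3, 24, 21, 26, 27]


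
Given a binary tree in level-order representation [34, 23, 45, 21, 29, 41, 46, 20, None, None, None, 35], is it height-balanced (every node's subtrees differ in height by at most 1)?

Tree (level-order array): [34, 23, 45, 21, 29, 41, 46, 20, None, None, None, 35]
Definition: a tree is height-balanced if, at every node, |h(left) - h(right)| <= 1 (empty subtree has height -1).
Bottom-up per-node check:
  node 20: h_left=-1, h_right=-1, diff=0 [OK], height=0
  node 21: h_left=0, h_right=-1, diff=1 [OK], height=1
  node 29: h_left=-1, h_right=-1, diff=0 [OK], height=0
  node 23: h_left=1, h_right=0, diff=1 [OK], height=2
  node 35: h_left=-1, h_right=-1, diff=0 [OK], height=0
  node 41: h_left=0, h_right=-1, diff=1 [OK], height=1
  node 46: h_left=-1, h_right=-1, diff=0 [OK], height=0
  node 45: h_left=1, h_right=0, diff=1 [OK], height=2
  node 34: h_left=2, h_right=2, diff=0 [OK], height=3
All nodes satisfy the balance condition.
Result: Balanced


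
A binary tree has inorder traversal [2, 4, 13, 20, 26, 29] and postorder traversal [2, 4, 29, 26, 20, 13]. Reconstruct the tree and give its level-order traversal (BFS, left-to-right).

Inorder:   [2, 4, 13, 20, 26, 29]
Postorder: [2, 4, 29, 26, 20, 13]
Algorithm: postorder visits root last, so walk postorder right-to-left;
each value is the root of the current inorder slice — split it at that
value, recurse on the right subtree first, then the left.
Recursive splits:
  root=13; inorder splits into left=[2, 4], right=[20, 26, 29]
  root=20; inorder splits into left=[], right=[26, 29]
  root=26; inorder splits into left=[], right=[29]
  root=29; inorder splits into left=[], right=[]
  root=4; inorder splits into left=[2], right=[]
  root=2; inorder splits into left=[], right=[]
Reconstructed level-order: [13, 4, 20, 2, 26, 29]


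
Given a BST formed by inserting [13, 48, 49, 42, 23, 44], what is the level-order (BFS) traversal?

Tree insertion order: [13, 48, 49, 42, 23, 44]
Tree (level-order array): [13, None, 48, 42, 49, 23, 44]
BFS from the root, enqueuing left then right child of each popped node:
  queue [13] -> pop 13, enqueue [48], visited so far: [13]
  queue [48] -> pop 48, enqueue [42, 49], visited so far: [13, 48]
  queue [42, 49] -> pop 42, enqueue [23, 44], visited so far: [13, 48, 42]
  queue [49, 23, 44] -> pop 49, enqueue [none], visited so far: [13, 48, 42, 49]
  queue [23, 44] -> pop 23, enqueue [none], visited so far: [13, 48, 42, 49, 23]
  queue [44] -> pop 44, enqueue [none], visited so far: [13, 48, 42, 49, 23, 44]
Result: [13, 48, 42, 49, 23, 44]


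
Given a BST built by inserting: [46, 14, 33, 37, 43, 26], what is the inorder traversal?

Tree insertion order: [46, 14, 33, 37, 43, 26]
Tree (level-order array): [46, 14, None, None, 33, 26, 37, None, None, None, 43]
Inorder traversal: [14, 26, 33, 37, 43, 46]


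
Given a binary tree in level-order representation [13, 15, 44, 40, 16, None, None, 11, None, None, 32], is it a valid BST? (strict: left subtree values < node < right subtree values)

Level-order array: [13, 15, 44, 40, 16, None, None, 11, None, None, 32]
Validate using subtree bounds (lo, hi): at each node, require lo < value < hi,
then recurse left with hi=value and right with lo=value.
Preorder trace (stopping at first violation):
  at node 13 with bounds (-inf, +inf): OK
  at node 15 with bounds (-inf, 13): VIOLATION
Node 15 violates its bound: not (-inf < 15 < 13).
Result: Not a valid BST


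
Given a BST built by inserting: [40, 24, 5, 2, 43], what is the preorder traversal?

Tree insertion order: [40, 24, 5, 2, 43]
Tree (level-order array): [40, 24, 43, 5, None, None, None, 2]
Preorder traversal: [40, 24, 5, 2, 43]


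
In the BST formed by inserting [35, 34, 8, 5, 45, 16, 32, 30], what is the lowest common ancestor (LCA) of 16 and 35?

Tree insertion order: [35, 34, 8, 5, 45, 16, 32, 30]
Tree (level-order array): [35, 34, 45, 8, None, None, None, 5, 16, None, None, None, 32, 30]
In a BST, the LCA of p=16, q=35 is the first node v on the
root-to-leaf path with p <= v <= q (go left if both < v, right if both > v).
Walk from root:
  at 35: 16 <= 35 <= 35, this is the LCA
LCA = 35


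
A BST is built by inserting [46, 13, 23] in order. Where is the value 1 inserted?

Starting tree (level order): [46, 13, None, None, 23]
Insertion path: 46 -> 13
Result: insert 1 as left child of 13
Final tree (level order): [46, 13, None, 1, 23]


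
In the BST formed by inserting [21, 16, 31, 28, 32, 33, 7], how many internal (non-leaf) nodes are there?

Tree built from: [21, 16, 31, 28, 32, 33, 7]
Tree (level-order array): [21, 16, 31, 7, None, 28, 32, None, None, None, None, None, 33]
Rule: An internal node has at least one child.
Per-node child counts:
  node 21: 2 child(ren)
  node 16: 1 child(ren)
  node 7: 0 child(ren)
  node 31: 2 child(ren)
  node 28: 0 child(ren)
  node 32: 1 child(ren)
  node 33: 0 child(ren)
Matching nodes: [21, 16, 31, 32]
Count of internal (non-leaf) nodes: 4


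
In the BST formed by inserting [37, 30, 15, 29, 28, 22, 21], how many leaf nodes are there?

Tree built from: [37, 30, 15, 29, 28, 22, 21]
Tree (level-order array): [37, 30, None, 15, None, None, 29, 28, None, 22, None, 21]
Rule: A leaf has 0 children.
Per-node child counts:
  node 37: 1 child(ren)
  node 30: 1 child(ren)
  node 15: 1 child(ren)
  node 29: 1 child(ren)
  node 28: 1 child(ren)
  node 22: 1 child(ren)
  node 21: 0 child(ren)
Matching nodes: [21]
Count of leaf nodes: 1


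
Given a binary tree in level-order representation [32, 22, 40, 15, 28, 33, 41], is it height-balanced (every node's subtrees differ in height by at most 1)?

Tree (level-order array): [32, 22, 40, 15, 28, 33, 41]
Definition: a tree is height-balanced if, at every node, |h(left) - h(right)| <= 1 (empty subtree has height -1).
Bottom-up per-node check:
  node 15: h_left=-1, h_right=-1, diff=0 [OK], height=0
  node 28: h_left=-1, h_right=-1, diff=0 [OK], height=0
  node 22: h_left=0, h_right=0, diff=0 [OK], height=1
  node 33: h_left=-1, h_right=-1, diff=0 [OK], height=0
  node 41: h_left=-1, h_right=-1, diff=0 [OK], height=0
  node 40: h_left=0, h_right=0, diff=0 [OK], height=1
  node 32: h_left=1, h_right=1, diff=0 [OK], height=2
All nodes satisfy the balance condition.
Result: Balanced


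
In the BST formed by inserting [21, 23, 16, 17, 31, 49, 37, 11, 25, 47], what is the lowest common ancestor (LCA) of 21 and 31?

Tree insertion order: [21, 23, 16, 17, 31, 49, 37, 11, 25, 47]
Tree (level-order array): [21, 16, 23, 11, 17, None, 31, None, None, None, None, 25, 49, None, None, 37, None, None, 47]
In a BST, the LCA of p=21, q=31 is the first node v on the
root-to-leaf path with p <= v <= q (go left if both < v, right if both > v).
Walk from root:
  at 21: 21 <= 21 <= 31, this is the LCA
LCA = 21


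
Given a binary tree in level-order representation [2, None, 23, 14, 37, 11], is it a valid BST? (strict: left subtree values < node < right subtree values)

Level-order array: [2, None, 23, 14, 37, 11]
Validate using subtree bounds (lo, hi): at each node, require lo < value < hi,
then recurse left with hi=value and right with lo=value.
Preorder trace (stopping at first violation):
  at node 2 with bounds (-inf, +inf): OK
  at node 23 with bounds (2, +inf): OK
  at node 14 with bounds (2, 23): OK
  at node 11 with bounds (2, 14): OK
  at node 37 with bounds (23, +inf): OK
No violation found at any node.
Result: Valid BST


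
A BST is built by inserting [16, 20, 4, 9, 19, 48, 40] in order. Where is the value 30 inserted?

Starting tree (level order): [16, 4, 20, None, 9, 19, 48, None, None, None, None, 40]
Insertion path: 16 -> 20 -> 48 -> 40
Result: insert 30 as left child of 40
Final tree (level order): [16, 4, 20, None, 9, 19, 48, None, None, None, None, 40, None, 30]


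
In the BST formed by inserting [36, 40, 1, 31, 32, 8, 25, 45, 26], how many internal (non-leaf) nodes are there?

Tree built from: [36, 40, 1, 31, 32, 8, 25, 45, 26]
Tree (level-order array): [36, 1, 40, None, 31, None, 45, 8, 32, None, None, None, 25, None, None, None, 26]
Rule: An internal node has at least one child.
Per-node child counts:
  node 36: 2 child(ren)
  node 1: 1 child(ren)
  node 31: 2 child(ren)
  node 8: 1 child(ren)
  node 25: 1 child(ren)
  node 26: 0 child(ren)
  node 32: 0 child(ren)
  node 40: 1 child(ren)
  node 45: 0 child(ren)
Matching nodes: [36, 1, 31, 8, 25, 40]
Count of internal (non-leaf) nodes: 6


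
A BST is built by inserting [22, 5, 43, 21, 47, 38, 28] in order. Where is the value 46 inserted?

Starting tree (level order): [22, 5, 43, None, 21, 38, 47, None, None, 28]
Insertion path: 22 -> 43 -> 47
Result: insert 46 as left child of 47
Final tree (level order): [22, 5, 43, None, 21, 38, 47, None, None, 28, None, 46]


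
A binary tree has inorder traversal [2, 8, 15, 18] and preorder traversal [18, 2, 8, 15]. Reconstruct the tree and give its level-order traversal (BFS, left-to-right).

Inorder:  [2, 8, 15, 18]
Preorder: [18, 2, 8, 15]
Algorithm: preorder visits root first, so consume preorder in order;
for each root, split the current inorder slice at that value into
left-subtree inorder and right-subtree inorder, then recurse.
Recursive splits:
  root=18; inorder splits into left=[2, 8, 15], right=[]
  root=2; inorder splits into left=[], right=[8, 15]
  root=8; inorder splits into left=[], right=[15]
  root=15; inorder splits into left=[], right=[]
Reconstructed level-order: [18, 2, 8, 15]


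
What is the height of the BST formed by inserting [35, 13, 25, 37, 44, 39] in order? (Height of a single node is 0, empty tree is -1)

Insertion order: [35, 13, 25, 37, 44, 39]
Tree (level-order array): [35, 13, 37, None, 25, None, 44, None, None, 39]
Compute height bottom-up (empty subtree = -1):
  height(25) = 1 + max(-1, -1) = 0
  height(13) = 1 + max(-1, 0) = 1
  height(39) = 1 + max(-1, -1) = 0
  height(44) = 1 + max(0, -1) = 1
  height(37) = 1 + max(-1, 1) = 2
  height(35) = 1 + max(1, 2) = 3
Height = 3


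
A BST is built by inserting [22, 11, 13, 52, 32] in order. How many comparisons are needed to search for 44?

Search path for 44: 22 -> 52 -> 32
Found: False
Comparisons: 3


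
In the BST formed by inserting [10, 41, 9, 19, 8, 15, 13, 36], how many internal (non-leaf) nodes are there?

Tree built from: [10, 41, 9, 19, 8, 15, 13, 36]
Tree (level-order array): [10, 9, 41, 8, None, 19, None, None, None, 15, 36, 13]
Rule: An internal node has at least one child.
Per-node child counts:
  node 10: 2 child(ren)
  node 9: 1 child(ren)
  node 8: 0 child(ren)
  node 41: 1 child(ren)
  node 19: 2 child(ren)
  node 15: 1 child(ren)
  node 13: 0 child(ren)
  node 36: 0 child(ren)
Matching nodes: [10, 9, 41, 19, 15]
Count of internal (non-leaf) nodes: 5


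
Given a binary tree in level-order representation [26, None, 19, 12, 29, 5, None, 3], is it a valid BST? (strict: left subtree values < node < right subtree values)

Level-order array: [26, None, 19, 12, 29, 5, None, 3]
Validate using subtree bounds (lo, hi): at each node, require lo < value < hi,
then recurse left with hi=value and right with lo=value.
Preorder trace (stopping at first violation):
  at node 26 with bounds (-inf, +inf): OK
  at node 19 with bounds (26, +inf): VIOLATION
Node 19 violates its bound: not (26 < 19 < +inf).
Result: Not a valid BST


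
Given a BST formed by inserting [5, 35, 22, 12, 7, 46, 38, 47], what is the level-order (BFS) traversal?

Tree insertion order: [5, 35, 22, 12, 7, 46, 38, 47]
Tree (level-order array): [5, None, 35, 22, 46, 12, None, 38, 47, 7]
BFS from the root, enqueuing left then right child of each popped node:
  queue [5] -> pop 5, enqueue [35], visited so far: [5]
  queue [35] -> pop 35, enqueue [22, 46], visited so far: [5, 35]
  queue [22, 46] -> pop 22, enqueue [12], visited so far: [5, 35, 22]
  queue [46, 12] -> pop 46, enqueue [38, 47], visited so far: [5, 35, 22, 46]
  queue [12, 38, 47] -> pop 12, enqueue [7], visited so far: [5, 35, 22, 46, 12]
  queue [38, 47, 7] -> pop 38, enqueue [none], visited so far: [5, 35, 22, 46, 12, 38]
  queue [47, 7] -> pop 47, enqueue [none], visited so far: [5, 35, 22, 46, 12, 38, 47]
  queue [7] -> pop 7, enqueue [none], visited so far: [5, 35, 22, 46, 12, 38, 47, 7]
Result: [5, 35, 22, 46, 12, 38, 47, 7]


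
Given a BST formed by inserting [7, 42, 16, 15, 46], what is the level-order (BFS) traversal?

Tree insertion order: [7, 42, 16, 15, 46]
Tree (level-order array): [7, None, 42, 16, 46, 15]
BFS from the root, enqueuing left then right child of each popped node:
  queue [7] -> pop 7, enqueue [42], visited so far: [7]
  queue [42] -> pop 42, enqueue [16, 46], visited so far: [7, 42]
  queue [16, 46] -> pop 16, enqueue [15], visited so far: [7, 42, 16]
  queue [46, 15] -> pop 46, enqueue [none], visited so far: [7, 42, 16, 46]
  queue [15] -> pop 15, enqueue [none], visited so far: [7, 42, 16, 46, 15]
Result: [7, 42, 16, 46, 15]


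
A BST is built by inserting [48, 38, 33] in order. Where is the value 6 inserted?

Starting tree (level order): [48, 38, None, 33]
Insertion path: 48 -> 38 -> 33
Result: insert 6 as left child of 33
Final tree (level order): [48, 38, None, 33, None, 6]


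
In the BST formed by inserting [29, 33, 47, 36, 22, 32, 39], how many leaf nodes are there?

Tree built from: [29, 33, 47, 36, 22, 32, 39]
Tree (level-order array): [29, 22, 33, None, None, 32, 47, None, None, 36, None, None, 39]
Rule: A leaf has 0 children.
Per-node child counts:
  node 29: 2 child(ren)
  node 22: 0 child(ren)
  node 33: 2 child(ren)
  node 32: 0 child(ren)
  node 47: 1 child(ren)
  node 36: 1 child(ren)
  node 39: 0 child(ren)
Matching nodes: [22, 32, 39]
Count of leaf nodes: 3


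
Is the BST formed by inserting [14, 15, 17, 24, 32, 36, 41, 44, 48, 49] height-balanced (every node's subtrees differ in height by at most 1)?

Tree (level-order array): [14, None, 15, None, 17, None, 24, None, 32, None, 36, None, 41, None, 44, None, 48, None, 49]
Definition: a tree is height-balanced if, at every node, |h(left) - h(right)| <= 1 (empty subtree has height -1).
Bottom-up per-node check:
  node 49: h_left=-1, h_right=-1, diff=0 [OK], height=0
  node 48: h_left=-1, h_right=0, diff=1 [OK], height=1
  node 44: h_left=-1, h_right=1, diff=2 [FAIL (|-1-1|=2 > 1)], height=2
  node 41: h_left=-1, h_right=2, diff=3 [FAIL (|-1-2|=3 > 1)], height=3
  node 36: h_left=-1, h_right=3, diff=4 [FAIL (|-1-3|=4 > 1)], height=4
  node 32: h_left=-1, h_right=4, diff=5 [FAIL (|-1-4|=5 > 1)], height=5
  node 24: h_left=-1, h_right=5, diff=6 [FAIL (|-1-5|=6 > 1)], height=6
  node 17: h_left=-1, h_right=6, diff=7 [FAIL (|-1-6|=7 > 1)], height=7
  node 15: h_left=-1, h_right=7, diff=8 [FAIL (|-1-7|=8 > 1)], height=8
  node 14: h_left=-1, h_right=8, diff=9 [FAIL (|-1-8|=9 > 1)], height=9
Node 44 violates the condition: |-1 - 1| = 2 > 1.
Result: Not balanced


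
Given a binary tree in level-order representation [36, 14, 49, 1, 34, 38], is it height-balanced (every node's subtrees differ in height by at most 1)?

Tree (level-order array): [36, 14, 49, 1, 34, 38]
Definition: a tree is height-balanced if, at every node, |h(left) - h(right)| <= 1 (empty subtree has height -1).
Bottom-up per-node check:
  node 1: h_left=-1, h_right=-1, diff=0 [OK], height=0
  node 34: h_left=-1, h_right=-1, diff=0 [OK], height=0
  node 14: h_left=0, h_right=0, diff=0 [OK], height=1
  node 38: h_left=-1, h_right=-1, diff=0 [OK], height=0
  node 49: h_left=0, h_right=-1, diff=1 [OK], height=1
  node 36: h_left=1, h_right=1, diff=0 [OK], height=2
All nodes satisfy the balance condition.
Result: Balanced


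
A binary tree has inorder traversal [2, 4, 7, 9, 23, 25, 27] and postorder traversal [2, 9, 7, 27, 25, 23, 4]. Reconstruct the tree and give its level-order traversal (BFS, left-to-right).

Inorder:   [2, 4, 7, 9, 23, 25, 27]
Postorder: [2, 9, 7, 27, 25, 23, 4]
Algorithm: postorder visits root last, so walk postorder right-to-left;
each value is the root of the current inorder slice — split it at that
value, recurse on the right subtree first, then the left.
Recursive splits:
  root=4; inorder splits into left=[2], right=[7, 9, 23, 25, 27]
  root=23; inorder splits into left=[7, 9], right=[25, 27]
  root=25; inorder splits into left=[], right=[27]
  root=27; inorder splits into left=[], right=[]
  root=7; inorder splits into left=[], right=[9]
  root=9; inorder splits into left=[], right=[]
  root=2; inorder splits into left=[], right=[]
Reconstructed level-order: [4, 2, 23, 7, 25, 9, 27]
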